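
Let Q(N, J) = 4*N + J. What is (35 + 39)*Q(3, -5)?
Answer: 518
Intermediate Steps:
Q(N, J) = J + 4*N
(35 + 39)*Q(3, -5) = (35 + 39)*(-5 + 4*3) = 74*(-5 + 12) = 74*7 = 518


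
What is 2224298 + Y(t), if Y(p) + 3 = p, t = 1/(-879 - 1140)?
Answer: 4490851604/2019 ≈ 2.2243e+6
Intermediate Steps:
t = -1/2019 (t = 1/(-2019) = -1/2019 ≈ -0.00049530)
Y(p) = -3 + p
2224298 + Y(t) = 2224298 + (-3 - 1/2019) = 2224298 - 6058/2019 = 4490851604/2019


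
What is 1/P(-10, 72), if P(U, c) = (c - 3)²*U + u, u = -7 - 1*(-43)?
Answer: -1/47574 ≈ -2.1020e-5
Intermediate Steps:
u = 36 (u = -7 + 43 = 36)
P(U, c) = 36 + U*(-3 + c)² (P(U, c) = (c - 3)²*U + 36 = (-3 + c)²*U + 36 = U*(-3 + c)² + 36 = 36 + U*(-3 + c)²)
1/P(-10, 72) = 1/(36 - 10*(-3 + 72)²) = 1/(36 - 10*69²) = 1/(36 - 10*4761) = 1/(36 - 47610) = 1/(-47574) = -1/47574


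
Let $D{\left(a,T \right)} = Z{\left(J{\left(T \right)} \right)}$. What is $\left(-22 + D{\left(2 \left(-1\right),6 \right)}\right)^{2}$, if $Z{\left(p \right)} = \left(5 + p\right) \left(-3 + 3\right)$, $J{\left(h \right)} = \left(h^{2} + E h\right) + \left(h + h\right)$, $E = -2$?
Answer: $484$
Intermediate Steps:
$J{\left(h \right)} = h^{2}$ ($J{\left(h \right)} = \left(h^{2} - 2 h\right) + \left(h + h\right) = \left(h^{2} - 2 h\right) + 2 h = h^{2}$)
$Z{\left(p \right)} = 0$ ($Z{\left(p \right)} = \left(5 + p\right) 0 = 0$)
$D{\left(a,T \right)} = 0$
$\left(-22 + D{\left(2 \left(-1\right),6 \right)}\right)^{2} = \left(-22 + 0\right)^{2} = \left(-22\right)^{2} = 484$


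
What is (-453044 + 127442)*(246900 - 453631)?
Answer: 67312027062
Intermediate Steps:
(-453044 + 127442)*(246900 - 453631) = -325602*(-206731) = 67312027062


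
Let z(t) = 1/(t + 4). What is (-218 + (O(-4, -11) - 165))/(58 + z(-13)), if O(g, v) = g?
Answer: -3483/521 ≈ -6.6852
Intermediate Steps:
z(t) = 1/(4 + t)
(-218 + (O(-4, -11) - 165))/(58 + z(-13)) = (-218 + (-4 - 165))/(58 + 1/(4 - 13)) = (-218 - 169)/(58 + 1/(-9)) = -387/(58 - ⅑) = -387/521/9 = -387*9/521 = -3483/521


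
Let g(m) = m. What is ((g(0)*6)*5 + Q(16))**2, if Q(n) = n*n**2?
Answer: 16777216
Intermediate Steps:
Q(n) = n**3
((g(0)*6)*5 + Q(16))**2 = ((0*6)*5 + 16**3)**2 = (0*5 + 4096)**2 = (0 + 4096)**2 = 4096**2 = 16777216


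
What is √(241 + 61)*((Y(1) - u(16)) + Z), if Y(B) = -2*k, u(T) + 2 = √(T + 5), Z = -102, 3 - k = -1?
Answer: √302*(-108 - √21) ≈ -1956.5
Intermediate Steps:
k = 4 (k = 3 - 1*(-1) = 3 + 1 = 4)
u(T) = -2 + √(5 + T) (u(T) = -2 + √(T + 5) = -2 + √(5 + T))
Y(B) = -8 (Y(B) = -2*4 = -8)
√(241 + 61)*((Y(1) - u(16)) + Z) = √(241 + 61)*((-8 - (-2 + √(5 + 16))) - 102) = √302*((-8 - (-2 + √21)) - 102) = √302*((-8 + (2 - √21)) - 102) = √302*((-6 - √21) - 102) = √302*(-108 - √21)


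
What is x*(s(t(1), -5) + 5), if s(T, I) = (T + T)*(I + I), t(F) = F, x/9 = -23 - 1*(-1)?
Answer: 2970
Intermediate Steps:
x = -198 (x = 9*(-23 - 1*(-1)) = 9*(-23 + 1) = 9*(-22) = -198)
s(T, I) = 4*I*T (s(T, I) = (2*T)*(2*I) = 4*I*T)
x*(s(t(1), -5) + 5) = -198*(4*(-5)*1 + 5) = -198*(-20 + 5) = -198*(-15) = 2970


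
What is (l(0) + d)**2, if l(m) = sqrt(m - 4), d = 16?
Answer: 252 + 64*I ≈ 252.0 + 64.0*I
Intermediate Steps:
l(m) = sqrt(-4 + m)
(l(0) + d)**2 = (sqrt(-4 + 0) + 16)**2 = (sqrt(-4) + 16)**2 = (2*I + 16)**2 = (16 + 2*I)**2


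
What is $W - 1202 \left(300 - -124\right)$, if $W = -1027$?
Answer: $-510675$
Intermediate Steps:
$W - 1202 \left(300 - -124\right) = -1027 - 1202 \left(300 - -124\right) = -1027 - 1202 \left(300 + 124\right) = -1027 - 509648 = -510675$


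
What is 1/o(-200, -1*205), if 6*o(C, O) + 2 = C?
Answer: -3/101 ≈ -0.029703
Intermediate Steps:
o(C, O) = -⅓ + C/6
1/o(-200, -1*205) = 1/(-⅓ + (⅙)*(-200)) = 1/(-⅓ - 100/3) = 1/(-101/3) = -3/101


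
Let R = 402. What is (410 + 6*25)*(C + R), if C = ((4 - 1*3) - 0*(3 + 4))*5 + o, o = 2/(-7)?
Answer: 227760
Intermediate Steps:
o = -2/7 (o = 2*(-⅐) = -2/7 ≈ -0.28571)
C = 33/7 (C = ((4 - 1*3) - 0*(3 + 4))*5 - 2/7 = ((4 - 3) - 0*7)*5 - 2/7 = (1 - 1*0)*5 - 2/7 = (1 + 0)*5 - 2/7 = 1*5 - 2/7 = 5 - 2/7 = 33/7 ≈ 4.7143)
(410 + 6*25)*(C + R) = (410 + 6*25)*(33/7 + 402) = (410 + 150)*(2847/7) = 560*(2847/7) = 227760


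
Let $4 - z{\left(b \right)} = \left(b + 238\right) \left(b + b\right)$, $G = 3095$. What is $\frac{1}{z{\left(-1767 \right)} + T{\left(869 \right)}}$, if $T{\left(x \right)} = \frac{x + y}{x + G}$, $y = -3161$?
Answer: $- \frac{991}{5354851235} \approx -1.8507 \cdot 10^{-7}$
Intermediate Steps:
$T{\left(x \right)} = \frac{-3161 + x}{3095 + x}$ ($T{\left(x \right)} = \frac{x - 3161}{x + 3095} = \frac{-3161 + x}{3095 + x}$)
$z{\left(b \right)} = 4 - 2 b \left(238 + b\right)$ ($z{\left(b \right)} = 4 - \left(b + 238\right) \left(b + b\right) = 4 - \left(238 + b\right) 2 b = 4 - 2 b \left(238 + b\right)$)
$\frac{1}{z{\left(-1767 \right)} + T{\left(869 \right)}} = \frac{1}{\left(4 - -841092 - 2 \left(-1767\right)^{2}\right) + \frac{-3161 + 869}{3095 + 869}} = \frac{1}{\left(4 + 841092 - 6244578\right) + \frac{1}{3964} \left(-2292\right)} = \frac{1}{-5403482 - \frac{573}{991}} = \frac{1}{- \frac{5354851235}{991}} = - \frac{991}{5354851235}$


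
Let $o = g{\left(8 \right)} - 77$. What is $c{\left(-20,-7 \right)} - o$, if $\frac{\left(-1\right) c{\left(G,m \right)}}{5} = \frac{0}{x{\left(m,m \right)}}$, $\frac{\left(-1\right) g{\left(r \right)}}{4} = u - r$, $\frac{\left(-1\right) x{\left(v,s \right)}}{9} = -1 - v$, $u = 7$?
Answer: $73$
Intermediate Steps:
$x{\left(v,s \right)} = 9 + 9 v$ ($x{\left(v,s \right)} = - 9 \left(-1 - v\right) = 9 + 9 v$)
$g{\left(r \right)} = -28 + 4 r$ ($g{\left(r \right)} = - 4 \left(7 - r\right) = -28 + 4 r$)
$c{\left(G,m \right)} = 0$ ($c{\left(G,m \right)} = - 5 \frac{0}{9 + 9 m} = \left(-5\right) 0 = 0$)
$o = -73$ ($o = \left(-28 + 4 \cdot 8\right) - 77 = \left(-28 + 32\right) - 77 = 4 - 77 = -73$)
$c{\left(-20,-7 \right)} - o = 0 - -73 = 0 + 73 = 73$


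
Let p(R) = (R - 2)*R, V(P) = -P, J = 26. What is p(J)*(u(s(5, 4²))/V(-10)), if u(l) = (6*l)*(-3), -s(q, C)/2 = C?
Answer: 179712/5 ≈ 35942.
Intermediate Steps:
s(q, C) = -2*C
u(l) = -18*l
p(R) = R*(-2 + R) (p(R) = (-2 + R)*R = R*(-2 + R))
p(J)*(u(s(5, 4²))/V(-10)) = (26*(-2 + 26))*((-(-36)*4²)/((-1*(-10)))) = (26*24)*(-(-36)*16/10) = 624*(-18*(-32)*(⅒)) = 624*(576*(⅒)) = 624*(288/5) = 179712/5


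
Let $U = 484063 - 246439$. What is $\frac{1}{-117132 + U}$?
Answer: $\frac{1}{120492} \approx 8.2993 \cdot 10^{-6}$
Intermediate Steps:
$U = 237624$ ($U = 484063 - 246439 = 237624$)
$\frac{1}{-117132 + U} = \frac{1}{-117132 + 237624} = \frac{1}{120492}$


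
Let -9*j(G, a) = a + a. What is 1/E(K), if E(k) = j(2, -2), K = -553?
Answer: 9/4 ≈ 2.2500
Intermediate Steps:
j(G, a) = -2*a/9 (j(G, a) = -(a + a)/9 = -2*a/9)
E(k) = 4/9 (E(k) = -2/9*(-2) = 4/9)
1/E(K) = 1/(4/9) = 9/4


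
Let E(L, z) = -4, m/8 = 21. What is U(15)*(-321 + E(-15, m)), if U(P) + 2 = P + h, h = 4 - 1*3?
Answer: -4550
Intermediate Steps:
m = 168 (m = 8*21 = 168)
h = 1 (h = 4 - 3 = 1)
U(P) = -1 + P (U(P) = -2 + (P + 1) = -2 + (1 + P) = -1 + P)
U(15)*(-321 + E(-15, m)) = (-1 + 15)*(-321 - 4) = 14*(-325) = -4550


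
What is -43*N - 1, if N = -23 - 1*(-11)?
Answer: 515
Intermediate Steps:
N = -12 (N = -23 + 11 = -12)
-43*N - 1 = -43*(-12) - 1 = 516 - 1 = 515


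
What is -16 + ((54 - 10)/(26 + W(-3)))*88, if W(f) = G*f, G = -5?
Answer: 3216/41 ≈ 78.439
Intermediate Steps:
W(f) = -5*f
-16 + ((54 - 10)/(26 + W(-3)))*88 = -16 + ((54 - 10)/(26 - 5*(-3)))*88 = -16 + (44/(26 + 15))*88 = -16 + (44/41)*88 = -16 + 3872/41 = 3216/41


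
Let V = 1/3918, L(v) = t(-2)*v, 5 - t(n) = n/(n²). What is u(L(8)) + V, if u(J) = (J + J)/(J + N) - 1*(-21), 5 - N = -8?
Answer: 1678229/74442 ≈ 22.544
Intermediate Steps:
t(n) = 5 - 1/n (t(n) = 5 - n/(n²) = 5 - n/n² = 5 - 1/n)
L(v) = 11*v/2 (L(v) = (5 - 1/(-2))*v = (5 - 1*(-½))*v = (5 + ½)*v = 11*v/2)
N = 13 (N = 5 - 1*(-8) = 5 + 8 = 13)
V = 1/3918 ≈ 0.00025523
u(J) = 21 + 2*J/(13 + J) (u(J) = (J + J)/(J + 13) - 1*(-21) = (2*J)/(13 + J) + 21 = 2*J/(13 + J) + 21 = 21 + 2*J/(13 + J))
u(L(8)) + V = (273 + 23*((11/2)*8))/(13 + (11/2)*8) + 1/3918 = (273 + 23*44)/(13 + 44) + 1/3918 = (273 + 1012)/57 + 1/3918 = (1/57)*1285 + 1/3918 = 1285/57 + 1/3918 = 1678229/74442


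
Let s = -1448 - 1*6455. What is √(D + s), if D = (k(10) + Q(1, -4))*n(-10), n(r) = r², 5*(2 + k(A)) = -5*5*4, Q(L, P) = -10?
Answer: I*√11103 ≈ 105.37*I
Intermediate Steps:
s = -7903 (s = -1448 - 6455 = -7903)
k(A) = -22 (k(A) = -2 + (-5*5*4)/5 = -2 + (-25*4)/5 = -2 + (⅕)*(-100) = -2 - 20 = -22)
D = -3200 (D = (-22 - 10)*(-10)² = -32*100 = -3200)
√(D + s) = √(-3200 - 7903) = √(-11103) = I*√11103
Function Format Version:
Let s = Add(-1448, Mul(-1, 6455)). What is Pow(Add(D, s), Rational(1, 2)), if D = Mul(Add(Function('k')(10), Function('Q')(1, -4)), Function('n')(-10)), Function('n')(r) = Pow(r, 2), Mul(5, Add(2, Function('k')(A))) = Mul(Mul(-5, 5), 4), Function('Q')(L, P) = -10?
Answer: Mul(I, Pow(11103, Rational(1, 2))) ≈ Mul(105.37, I)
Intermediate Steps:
s = -7903 (s = Add(-1448, -6455) = -7903)
Function('k')(A) = -22 (Function('k')(A) = Add(-2, Mul(Rational(1, 5), Mul(Mul(-5, 5), 4))) = Add(-2, Mul(Rational(1, 5), Mul(-25, 4))) = Add(-2, Mul(Rational(1, 5), -100)) = Add(-2, -20) = -22)
D = -3200 (D = Mul(Add(-22, -10), Pow(-10, 2)) = Mul(-32, 100) = -3200)
Pow(Add(D, s), Rational(1, 2)) = Pow(Add(-3200, -7903), Rational(1, 2)) = Pow(-11103, Rational(1, 2)) = Mul(I, Pow(11103, Rational(1, 2)))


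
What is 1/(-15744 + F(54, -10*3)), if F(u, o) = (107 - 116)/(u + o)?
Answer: -8/125955 ≈ -6.3515e-5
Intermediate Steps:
F(u, o) = -9/(o + u)
1/(-15744 + F(54, -10*3)) = 1/(-15744 - 9/(-10*3 + 54)) = 1/(-15744 - 9/(-30 + 54)) = 1/(-15744 - 9/24) = 1/(-15744 - 9*1/24) = 1/(-15744 - 3/8) = 1/(-125955/8) = -8/125955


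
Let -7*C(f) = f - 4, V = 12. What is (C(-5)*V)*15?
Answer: 1620/7 ≈ 231.43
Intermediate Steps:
C(f) = 4/7 - f/7 (C(f) = -(f - 4)/7 = -(-4 + f)/7 = 4/7 - f/7)
(C(-5)*V)*15 = ((4/7 - ⅐*(-5))*12)*15 = ((4/7 + 5/7)*12)*15 = ((9/7)*12)*15 = (108/7)*15 = 1620/7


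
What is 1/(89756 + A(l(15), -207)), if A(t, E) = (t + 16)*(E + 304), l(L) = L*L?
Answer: 1/113133 ≈ 8.8392e-6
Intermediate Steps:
l(L) = L**2
A(t, E) = (16 + t)*(304 + E)
1/(89756 + A(l(15), -207)) = 1/(89756 + (4864 + 16*(-207) + 304*15**2 - 207*15**2)) = 1/(89756 + (4864 - 3312 + 304*225 - 207*225)) = 1/(89756 + (4864 - 3312 + 68400 - 46575)) = 1/(89756 + 23377) = 1/113133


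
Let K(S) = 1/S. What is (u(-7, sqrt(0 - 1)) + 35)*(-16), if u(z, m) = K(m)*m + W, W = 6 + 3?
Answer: -720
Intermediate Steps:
W = 9
u(z, m) = 10 (u(z, m) = m/m + 9 = 1 + 9 = 10)
(u(-7, sqrt(0 - 1)) + 35)*(-16) = (10 + 35)*(-16) = 45*(-16) = -720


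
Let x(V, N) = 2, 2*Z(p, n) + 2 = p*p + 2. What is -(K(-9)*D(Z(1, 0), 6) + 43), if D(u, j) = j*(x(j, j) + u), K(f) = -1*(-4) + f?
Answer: 32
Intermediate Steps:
Z(p, n) = p²/2 (Z(p, n) = -1 + (p*p + 2)/2 = -1 + (p² + 2)/2 = -1 + (2 + p²)/2 = -1 + (1 + p²/2) = p²/2)
K(f) = 4 + f
D(u, j) = j*(2 + u)
-(K(-9)*D(Z(1, 0), 6) + 43) = -((4 - 9)*(6*(2 + (½)*1²)) + 43) = -(-30*(2 + (½)*1) + 43) = -(-30*(2 + ½) + 43) = -(-30*5/2 + 43) = -(-5*15 + 43) = -(-75 + 43) = -1*(-32) = 32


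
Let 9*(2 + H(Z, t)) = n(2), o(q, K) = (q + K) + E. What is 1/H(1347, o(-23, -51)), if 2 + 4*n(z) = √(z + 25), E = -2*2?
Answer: -2664/5449 - 108*√3/5449 ≈ -0.52323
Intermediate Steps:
E = -4
n(z) = -½ + √(25 + z)/4 (n(z) = -½ + √(z + 25)/4 = -½ + √(25 + z)/4)
o(q, K) = -4 + K + q (o(q, K) = (q + K) - 4 = (K + q) - 4 = -4 + K + q)
H(Z, t) = -37/18 + √3/12 (H(Z, t) = -2 + (-½ + √(25 + 2)/4)/9 = -2 + (-½ + √27/4)/9 = -2 + (-½ + (3*√3)/4)/9 = -2 + (-½ + 3*√3/4)/9 = -2 + (-1/18 + √3/12) = -37/18 + √3/12)
1/H(1347, o(-23, -51)) = 1/(-37/18 + √3/12)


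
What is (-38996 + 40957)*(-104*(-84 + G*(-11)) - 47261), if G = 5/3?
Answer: -215425655/3 ≈ -7.1809e+7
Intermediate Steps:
G = 5/3 (G = 5*(1/3) = 5/3 ≈ 1.6667)
(-38996 + 40957)*(-104*(-84 + G*(-11)) - 47261) = (-38996 + 40957)*(-104*(-84 + (5/3)*(-11)) - 47261) = 1961*(-104*(-84 - 55/3) - 47261) = 1961*(-104*(-307/3) - 47261) = 1961*(31928/3 - 47261) = 1961*(-109855/3) = -215425655/3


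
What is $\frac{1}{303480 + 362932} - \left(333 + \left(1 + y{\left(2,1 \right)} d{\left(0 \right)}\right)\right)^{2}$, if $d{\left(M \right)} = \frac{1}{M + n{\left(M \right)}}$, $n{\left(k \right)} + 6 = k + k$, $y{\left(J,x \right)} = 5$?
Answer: $- \frac{332872877297}{2998854} \approx -1.11 \cdot 10^{5}$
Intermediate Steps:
$n{\left(k \right)} = -6 + 2 k$ ($n{\left(k \right)} = -6 + \left(k + k\right) = -6 + 2 k$)
$d{\left(M \right)} = \frac{1}{-6 + 3 M}$ ($d{\left(M \right)} = \frac{1}{M + \left(-6 + 2 M\right)} = \frac{1}{-6 + 3 M}$)
$\frac{1}{303480 + 362932} - \left(333 + \left(1 + y{\left(2,1 \right)} d{\left(0 \right)}\right)\right)^{2} = \frac{1}{303480 + 362932} - \left(333 + \left(1 + 5 \frac{1}{3 \left(-2 + 0\right)}\right)\right)^{2} = \frac{1}{666412} - \left(333 + \left(1 + 5 \frac{1}{3 \left(-2\right)}\right)\right)^{2} = \frac{1}{666412} - \left(333 + \left(1 + 5 \cdot \frac{1}{3} \left(- \frac{1}{2}\right)\right)\right)^{2} = \frac{1}{666412} - \left(333 + \left(1 + 5 \left(- \frac{1}{6}\right)\right)\right)^{2} = \frac{1}{666412} - \left(333 + \left(1 - \frac{5}{6}\right)\right)^{2} = \frac{1}{666412} - \left(333 + \frac{1}{6}\right)^{2} = \frac{1}{666412} - \left(\frac{1999}{6}\right)^{2} = \frac{1}{666412} - \frac{3996001}{36} = - \frac{332872877297}{2998854}$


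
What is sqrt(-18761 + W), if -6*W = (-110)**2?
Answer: I*sqrt(186999)/3 ≈ 144.14*I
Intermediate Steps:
W = -6050/3 (W = -1/6*(-110)**2 = -1/6*12100 = -6050/3 ≈ -2016.7)
sqrt(-18761 + W) = sqrt(-18761 - 6050/3) = sqrt(-62333/3) = I*sqrt(186999)/3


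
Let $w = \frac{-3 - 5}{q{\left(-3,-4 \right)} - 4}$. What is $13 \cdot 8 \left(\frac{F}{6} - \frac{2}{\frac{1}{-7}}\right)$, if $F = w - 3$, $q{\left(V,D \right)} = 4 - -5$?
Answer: $\frac{20644}{15} \approx 1376.3$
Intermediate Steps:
$q{\left(V,D \right)} = 9$ ($q{\left(V,D \right)} = 4 + 5 = 9$)
$w = - \frac{8}{5}$ ($w = \frac{-3 - 5}{9 - 4} = - \frac{8}{5} \approx -1.6$)
$F = - \frac{23}{5}$ ($F = - \frac{8}{5} - 3 = - \frac{23}{5} \approx -4.6$)
$13 \cdot 8 \left(\frac{F}{6} - \frac{2}{\frac{1}{-7}}\right) = 13 \cdot 8 \left(- \frac{23}{5 \cdot 6} - \frac{2}{\frac{1}{-7}}\right) = 104 \left(\left(- \frac{23}{5}\right) \frac{1}{6} - \frac{2}{- \frac{1}{7}}\right) = 104 \left(- \frac{23}{30} - -14\right) = 104 \left(- \frac{23}{30} + 14\right) = 104 \cdot \frac{397}{30} = \frac{20644}{15}$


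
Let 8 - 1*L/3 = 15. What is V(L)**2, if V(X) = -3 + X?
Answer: 576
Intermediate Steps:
L = -21 (L = 24 - 3*15 = 24 - 45 = -21)
V(L)**2 = (-3 - 21)**2 = (-24)**2 = 576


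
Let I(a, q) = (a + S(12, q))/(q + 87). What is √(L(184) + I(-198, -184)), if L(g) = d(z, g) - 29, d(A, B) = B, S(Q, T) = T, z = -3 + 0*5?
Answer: 3*√166161/97 ≈ 12.607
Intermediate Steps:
z = -3 (z = -3 + 0 = -3)
I(a, q) = (a + q)/(87 + q) (I(a, q) = (a + q)/(q + 87) = (a + q)/(87 + q))
L(g) = -29 + g (L(g) = g - 29 = -29 + g)
√(L(184) + I(-198, -184)) = √((-29 + 184) + (-198 - 184)/(87 - 184)) = √(155 - 382/(-97)) = √(155 - 1/97*(-382)) = √(155 + 382/97) = √(15417/97) = 3*√166161/97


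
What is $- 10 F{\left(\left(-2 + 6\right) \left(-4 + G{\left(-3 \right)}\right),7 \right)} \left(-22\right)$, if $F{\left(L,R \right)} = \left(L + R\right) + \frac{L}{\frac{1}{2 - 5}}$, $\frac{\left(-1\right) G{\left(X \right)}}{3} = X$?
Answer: $-7260$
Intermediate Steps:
$G{\left(X \right)} = - 3 X$
$F{\left(L,R \right)} = R - 2 L$ ($F{\left(L,R \right)} = \left(L + R\right) + \frac{L}{\frac{1}{-3}} = \left(L + R\right) + \frac{L}{- \frac{1}{3}} = \left(L + R\right) + L \left(-3\right) = \left(L + R\right) - 3 L = R - 2 L$)
$- 10 F{\left(\left(-2 + 6\right) \left(-4 + G{\left(-3 \right)}\right),7 \right)} \left(-22\right) = - 10 \left(7 - 2 \left(-2 + 6\right) \left(-4 - -9\right)\right) \left(-22\right) = - 10 \left(7 - 2 \cdot 4 \left(-4 + 9\right)\right) \left(-22\right) = - 10 \left(7 - 2 \cdot 4 \cdot 5\right) \left(-22\right) = - 10 \left(7 - 40\right) \left(-22\right) = \left(-10\right) \left(-33\right) \left(-22\right) = 330 \left(-22\right) = -7260$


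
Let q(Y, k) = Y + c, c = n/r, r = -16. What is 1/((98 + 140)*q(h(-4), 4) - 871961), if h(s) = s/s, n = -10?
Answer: -4/3486297 ≈ -1.1473e-6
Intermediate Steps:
h(s) = 1
c = 5/8 (c = -10/(-16) = -10*(-1/16) = 5/8 ≈ 0.62500)
q(Y, k) = 5/8 + Y (q(Y, k) = Y + 5/8 = 5/8 + Y)
1/((98 + 140)*q(h(-4), 4) - 871961) = 1/((98 + 140)*(5/8 + 1) - 871961) = 1/(238*(13/8) - 871961) = 1/(1547/4 - 871961) = 1/(-3486297/4) = -4/3486297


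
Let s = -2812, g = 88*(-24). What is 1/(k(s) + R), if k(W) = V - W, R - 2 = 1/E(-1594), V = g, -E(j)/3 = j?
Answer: 4782/3356965 ≈ 0.0014245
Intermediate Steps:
g = -2112
E(j) = -3*j
V = -2112
R = 9565/4782 (R = 2 + 1/(-3*(-1594)) = 2 + 1/4782 = 9565/4782 ≈ 2.0002)
k(W) = -2112 - W
1/(k(s) + R) = 1/((-2112 - 1*(-2812)) + 9565/4782) = 1/((-2112 + 2812) + 9565/4782) = 1/(700 + 9565/4782) = 1/(3356965/4782) = 4782/3356965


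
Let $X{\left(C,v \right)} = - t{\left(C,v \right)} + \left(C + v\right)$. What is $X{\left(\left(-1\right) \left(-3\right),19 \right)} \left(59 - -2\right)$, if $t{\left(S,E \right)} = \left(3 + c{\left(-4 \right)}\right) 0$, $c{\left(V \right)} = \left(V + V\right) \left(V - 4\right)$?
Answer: $1342$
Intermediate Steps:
$c{\left(V \right)} = 2 V \left(-4 + V\right)$
$t{\left(S,E \right)} = 0$ ($t{\left(S,E \right)} = \left(3 + 2 \left(-4\right) \left(-4 - 4\right)\right) 0 = \left(3 + 2 \left(-4\right) \left(-8\right)\right) 0 = \left(3 + 64\right) 0 = 67 \cdot 0 = 0$)
$X{\left(C,v \right)} = C + v$ ($X{\left(C,v \right)} = \left(-1\right) 0 + \left(C + v\right) = 0 + \left(C + v\right) = C + v$)
$X{\left(\left(-1\right) \left(-3\right),19 \right)} \left(59 - -2\right) = \left(\left(-1\right) \left(-3\right) + 19\right) \left(59 - -2\right) = \left(3 + 19\right) \left(59 + 2\right) = 22 \cdot 61 = 1342$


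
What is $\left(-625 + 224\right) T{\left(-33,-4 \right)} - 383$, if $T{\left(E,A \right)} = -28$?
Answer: $10845$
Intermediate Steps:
$\left(-625 + 224\right) T{\left(-33,-4 \right)} - 383 = \left(-625 + 224\right) \left(-28\right) - 383 = \left(-401\right) \left(-28\right) - 383 = 11228 - 383 = 10845$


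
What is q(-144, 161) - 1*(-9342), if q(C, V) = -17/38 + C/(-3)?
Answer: 356803/38 ≈ 9389.5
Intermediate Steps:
q(C, V) = -17/38 - C/3 (q(C, V) = -17*1/38 + C*(-1/3) = -17/38 - C/3)
q(-144, 161) - 1*(-9342) = (-17/38 - 1/3*(-144)) - 1*(-9342) = (-17/38 + 48) + 9342 = 1807/38 + 9342 = 356803/38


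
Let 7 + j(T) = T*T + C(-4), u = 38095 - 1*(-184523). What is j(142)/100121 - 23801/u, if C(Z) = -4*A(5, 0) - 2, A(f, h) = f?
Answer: 2099433509/22288736778 ≈ 0.094193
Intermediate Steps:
C(Z) = -22 (C(Z) = -4*5 - 2 = -20 - 2 = -22)
u = 222618 (u = 38095 + 184523 = 222618)
j(T) = -29 + T**2 (j(T) = -7 + (T*T - 22) = -7 + (T**2 - 22) = -7 + (-22 + T**2) = -29 + T**2)
j(142)/100121 - 23801/u = (-29 + 142**2)/100121 - 23801/222618 = (-29 + 20164)*(1/100121) - 23801*1/222618 = 20135*(1/100121) - 23801/222618 = 20135/100121 - 23801/222618 = 2099433509/22288736778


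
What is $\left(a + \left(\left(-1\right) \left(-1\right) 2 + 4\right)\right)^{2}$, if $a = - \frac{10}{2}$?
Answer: $1$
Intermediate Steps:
$a = -5$ ($a = - \frac{10}{2} = \left(-1\right) 5 = -5$)
$\left(a + \left(\left(-1\right) \left(-1\right) 2 + 4\right)\right)^{2} = \left(-5 + \left(\left(-1\right) \left(-1\right) 2 + 4\right)\right)^{2} = \left(-5 + \left(1 \cdot 2 + 4\right)\right)^{2} = \left(-5 + \left(2 + 4\right)\right)^{2} = \left(-5 + 6\right)^{2} = 1^{2} = 1$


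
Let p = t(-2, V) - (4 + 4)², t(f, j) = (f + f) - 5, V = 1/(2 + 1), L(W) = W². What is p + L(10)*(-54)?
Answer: -5473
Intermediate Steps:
V = ⅓ (V = 1/3 = ⅓ ≈ 0.33333)
t(f, j) = -5 + 2*f (t(f, j) = 2*f - 5 = -5 + 2*f)
p = -73 (p = (-5 + 2*(-2)) - (4 + 4)² = (-5 - 4) - 1*8² = -9 - 1*64 = -9 - 64 = -73)
p + L(10)*(-54) = -73 + 10²*(-54) = -73 + 100*(-54) = -73 - 5400 = -5473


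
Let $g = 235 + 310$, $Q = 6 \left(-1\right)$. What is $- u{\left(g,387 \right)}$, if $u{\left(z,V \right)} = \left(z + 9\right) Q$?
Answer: $3324$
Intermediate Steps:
$Q = -6$
$g = 545$
$u{\left(z,V \right)} = -54 - 6 z$ ($u{\left(z,V \right)} = \left(z + 9\right) \left(-6\right) = \left(9 + z\right) \left(-6\right) = -54 - 6 z$)
$- u{\left(g,387 \right)} = - (-54 - 3270) = \left(-1\right) \left(-3324\right) = 3324$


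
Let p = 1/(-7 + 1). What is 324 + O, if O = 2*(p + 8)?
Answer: 1019/3 ≈ 339.67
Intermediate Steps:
p = -⅙ (p = 1/(-6) = -⅙ ≈ -0.16667)
O = 47/3 (O = 2*(-⅙ + 8) = 2*(47/6) = 47/3 ≈ 15.667)
324 + O = 324 + 47/3 = 1019/3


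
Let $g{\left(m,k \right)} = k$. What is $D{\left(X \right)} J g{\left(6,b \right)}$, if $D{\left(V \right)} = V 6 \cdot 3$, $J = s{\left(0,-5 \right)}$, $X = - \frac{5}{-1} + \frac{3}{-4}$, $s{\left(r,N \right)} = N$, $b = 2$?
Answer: $-765$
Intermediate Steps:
$X = \frac{17}{4}$ ($X = \left(-5\right) \left(-1\right) + 3 \left(- \frac{1}{4}\right) = 5 - \frac{3}{4} = \frac{17}{4} \approx 4.25$)
$J = -5$
$D{\left(V \right)} = 18 V$ ($D{\left(V \right)} = 6 V 3 = 18 V$)
$D{\left(X \right)} J g{\left(6,b \right)} = 18 \cdot \frac{17}{4} \left(-5\right) 2 = \frac{153}{2} \left(-5\right) 2 = \left(- \frac{765}{2}\right) 2 = -765$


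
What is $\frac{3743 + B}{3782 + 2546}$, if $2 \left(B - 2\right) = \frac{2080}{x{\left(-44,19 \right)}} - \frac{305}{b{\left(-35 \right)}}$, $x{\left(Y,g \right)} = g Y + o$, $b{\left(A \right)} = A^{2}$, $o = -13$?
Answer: $\frac{1557396061}{2632511280} \approx 0.5916$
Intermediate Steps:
$x{\left(Y,g \right)} = -13 + Y g$ ($x{\left(Y,g \right)} = g Y - 13 = Y g - 13 = -13 + Y g$)
$B = \frac{270631}{416010}$ ($B = 2 + \frac{\frac{2080}{-13 - 836} - \frac{305}{\left(-35\right)^{2}}}{2} = 2 + \frac{\frac{2080}{-13 - 836} - \frac{305}{1225}}{2} = 2 + \frac{\frac{2080}{-849} - \frac{61}{245}}{2} = 2 + \frac{2080 \left(- \frac{1}{849}\right) - \frac{61}{245}}{2} = 2 + \frac{- \frac{2080}{849} - \frac{61}{245}}{2} = 2 + \frac{1}{2} \left(- \frac{561389}{208005}\right) = 2 - \frac{561389}{416010} = \frac{270631}{416010} \approx 0.65054$)
$\frac{3743 + B}{3782 + 2546} = \frac{3743 + \frac{270631}{416010}}{3782 + 2546} = \frac{1557396061}{416010 \cdot 6328} = \frac{1557396061}{416010} \cdot \frac{1}{6328} = \frac{1557396061}{2632511280}$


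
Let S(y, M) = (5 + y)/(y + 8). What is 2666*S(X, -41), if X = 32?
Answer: 49321/20 ≈ 2466.1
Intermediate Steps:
S(y, M) = (5 + y)/(8 + y)
2666*S(X, -41) = 2666*((5 + 32)/(8 + 32)) = 2666*(37/40) = 49321/20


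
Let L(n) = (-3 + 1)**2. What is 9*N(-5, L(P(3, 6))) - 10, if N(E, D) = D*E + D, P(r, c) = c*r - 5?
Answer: -154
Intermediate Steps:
P(r, c) = -5 + c*r
L(n) = 4 (L(n) = (-2)**2 = 4)
N(E, D) = D + D*E
9*N(-5, L(P(3, 6))) - 10 = 9*(4*(1 - 5)) - 10 = 9*(4*(-4)) - 10 = 9*(-16) - 10 = -144 - 10 = -154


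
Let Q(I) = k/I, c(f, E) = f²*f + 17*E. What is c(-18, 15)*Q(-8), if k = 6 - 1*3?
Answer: 16731/8 ≈ 2091.4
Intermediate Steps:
c(f, E) = f³ + 17*E
k = 3 (k = 6 - 3 = 3)
Q(I) = 3/I
c(-18, 15)*Q(-8) = ((-18)³ + 17*15)*(3/(-8)) = (-5832 + 255)*(3*(-⅛)) = -5577*(-3/8) = 16731/8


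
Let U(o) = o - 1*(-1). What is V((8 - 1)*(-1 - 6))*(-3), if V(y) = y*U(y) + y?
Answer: -6909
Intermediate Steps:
U(o) = 1 + o (U(o) = o + 1 = 1 + o)
V(y) = y + y*(1 + y) (V(y) = y*(1 + y) + y = y + y*(1 + y))
V((8 - 1)*(-1 - 6))*(-3) = (((8 - 1)*(-1 - 6))*(2 + (8 - 1)*(-1 - 6)))*(-3) = ((7*(-7))*(2 + 7*(-7)))*(-3) = -49*(2 - 49)*(-3) = -49*(-47)*(-3) = 2303*(-3) = -6909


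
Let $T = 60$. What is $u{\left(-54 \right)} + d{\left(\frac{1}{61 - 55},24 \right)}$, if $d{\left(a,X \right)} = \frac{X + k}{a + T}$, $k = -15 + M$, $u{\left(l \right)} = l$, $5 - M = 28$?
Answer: $- \frac{19578}{361} \approx -54.233$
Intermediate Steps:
$M = -23$ ($M = 5 - 28 = -23$)
$k = -38$ ($k = -15 - 23 = -38$)
$d{\left(a,X \right)} = \frac{-38 + X}{60 + a}$ ($d{\left(a,X \right)} = \frac{X - 38}{a + 60} = \frac{-38 + X}{60 + a}$)
$u{\left(-54 \right)} + d{\left(\frac{1}{61 - 55},24 \right)} = -54 + \frac{-38 + 24}{60 + \frac{1}{61 - 55}} = -54 + \frac{1}{60 + \frac{1}{61 - 55}} \left(-14\right) = -54 + \frac{1}{60 + \frac{1}{6}} \left(-14\right) = -54 + \frac{1}{\frac{361}{6}} \left(-14\right) = -54 + \frac{6}{361} \left(-14\right) = -54 - \frac{84}{361} = - \frac{19578}{361}$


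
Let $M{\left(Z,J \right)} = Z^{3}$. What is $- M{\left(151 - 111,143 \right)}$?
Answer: $-64000$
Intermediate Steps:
$- M{\left(151 - 111,143 \right)} = - \left(151 - 111\right)^{3} = - 40^{3} = \left(-1\right) 64000 = -64000$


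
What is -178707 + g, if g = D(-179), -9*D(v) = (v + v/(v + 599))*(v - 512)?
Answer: -727585529/3780 ≈ -1.9248e+5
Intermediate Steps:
D(v) = -(-512 + v)*(v + v/(599 + v))/9 (D(v) = -(v + v/(v + 599))*(v - 512)/9 = -(v + v/(599 + v))*(-512 + v)/9 = -(-512 + v)*(v + v/(599 + v))/9)
g = -52073069/3780 (g = (1/9)*(-179)*(307200 - 1*(-179)**2 - 88*(-179))/(599 - 179) = (1/9)*(-179)*(307200 - 1*32041 + 15752)/420 = (1/9)*(-179)*(1/420)*(307200 - 32041 + 15752) = (1/9)*(-179)*(1/420)*290911 = -52073069/3780 ≈ -13776.)
-178707 + g = -178707 - 52073069/3780 = -727585529/3780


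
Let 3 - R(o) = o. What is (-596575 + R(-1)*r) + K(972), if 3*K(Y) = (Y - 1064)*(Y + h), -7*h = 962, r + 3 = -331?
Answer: -13093595/21 ≈ -6.2350e+5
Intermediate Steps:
r = -334 (r = -3 - 331 = -334)
h = -962/7 (h = -⅐*962 = -962/7 ≈ -137.43)
R(o) = 3 - o
K(Y) = (-1064 + Y)*(-962/7 + Y)/3 (K(Y) = ((Y - 1064)*(Y - 962/7))/3 = ((-1064 + Y)*(-962/7 + Y))/3 = (-1064 + Y)*(-962/7 + Y)/3)
(-596575 + R(-1)*r) + K(972) = (-596575 + (3 - 1*(-1))*(-334)) + (146224/3 - 8410/21*972 + (⅓)*972²) = (-596575 + (3 + 1)*(-334)) + (146224/3 - 2724840/7 + (⅓)*944784) = (-596575 + 4*(-334)) + (146224/3 - 2724840/7 + 314928) = (-596575 - 1336) - 537464/21 = -597911 - 537464/21 = -13093595/21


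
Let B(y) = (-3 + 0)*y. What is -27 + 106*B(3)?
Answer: -981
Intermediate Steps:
B(y) = -3*y
-27 + 106*B(3) = -27 + 106*(-3*3) = -27 + 106*(-9) = -27 - 954 = -981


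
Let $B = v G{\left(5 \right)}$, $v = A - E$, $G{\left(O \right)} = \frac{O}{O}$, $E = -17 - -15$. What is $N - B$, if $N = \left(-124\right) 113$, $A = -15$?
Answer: $-13999$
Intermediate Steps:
$E = -2$ ($E = -17 + 15 = -2$)
$G{\left(O \right)} = 1$
$v = -13$ ($v = -15 - -2 = -15 + 2 = -13$)
$N = -14012$
$B = -13$ ($B = \left(-13\right) 1 = -13$)
$N - B = -14012 - -13 = -14012 + 13 = -13999$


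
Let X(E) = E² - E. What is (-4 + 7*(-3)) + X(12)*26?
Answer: 3407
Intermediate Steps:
(-4 + 7*(-3)) + X(12)*26 = (-4 + 7*(-3)) + (12*(-1 + 12))*26 = (-4 - 21) + (12*11)*26 = -25 + 132*26 = -25 + 3432 = 3407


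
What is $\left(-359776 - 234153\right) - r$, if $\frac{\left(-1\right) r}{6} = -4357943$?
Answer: $-26741587$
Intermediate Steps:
$r = 26147658$ ($r = \left(-6\right) \left(-4357943\right) = 26147658$)
$\left(-359776 - 234153\right) - r = \left(-359776 - 234153\right) - 26147658 = -593929 - 26147658 = -26741587$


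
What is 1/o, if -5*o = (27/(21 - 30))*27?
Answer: 5/81 ≈ 0.061728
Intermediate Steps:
o = 81/5 (o = -27/(21 - 30)*27/5 = -27/(-9)*27/5 = -(-1/9*27)*27/5 = -(-3)*27/5 = -1/5*(-81) = 81/5 ≈ 16.200)
1/o = 1/(81/5) = 5/81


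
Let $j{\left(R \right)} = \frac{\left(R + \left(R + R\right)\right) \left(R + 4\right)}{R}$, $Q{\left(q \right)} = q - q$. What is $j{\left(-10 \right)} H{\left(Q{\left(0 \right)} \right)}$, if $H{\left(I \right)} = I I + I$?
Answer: $0$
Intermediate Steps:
$Q{\left(q \right)} = 0$
$H{\left(I \right)} = I + I^{2}$ ($H{\left(I \right)} = I^{2} + I = I + I^{2}$)
$j{\left(R \right)} = 12 + 3 R$ ($j{\left(R \right)} = \frac{\left(R + 2 R\right) \left(4 + R\right)}{R} = \frac{3 R \left(4 + R\right)}{R} = 12 + 3 R$)
$j{\left(-10 \right)} H{\left(Q{\left(0 \right)} \right)} = \left(12 + 3 \left(-10\right)\right) 0 \left(1 + 0\right) = \left(12 - 30\right) 0 \cdot 1 = \left(-18\right) 0 = 0$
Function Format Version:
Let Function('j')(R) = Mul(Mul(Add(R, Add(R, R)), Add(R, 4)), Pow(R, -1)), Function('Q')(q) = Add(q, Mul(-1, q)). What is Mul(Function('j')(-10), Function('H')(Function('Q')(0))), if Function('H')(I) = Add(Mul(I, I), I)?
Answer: 0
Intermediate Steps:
Function('Q')(q) = 0
Function('H')(I) = Add(I, Pow(I, 2)) (Function('H')(I) = Add(Pow(I, 2), I) = Add(I, Pow(I, 2)))
Function('j')(R) = Add(12, Mul(3, R)) (Function('j')(R) = Mul(Mul(Add(R, Mul(2, R)), Add(4, R)), Pow(R, -1)) = Mul(Mul(Mul(3, R), Add(4, R)), Pow(R, -1)) = Mul(Mul(3, R, Add(4, R)), Pow(R, -1)) = Add(12, Mul(3, R)))
Mul(Function('j')(-10), Function('H')(Function('Q')(0))) = Mul(Add(12, Mul(3, -10)), Mul(0, Add(1, 0))) = Mul(Add(12, -30), Mul(0, 1)) = Mul(-18, 0) = 0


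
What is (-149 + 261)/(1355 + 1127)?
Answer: 56/1241 ≈ 0.045125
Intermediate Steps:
(-149 + 261)/(1355 + 1127) = 112/2482 = (1/2482)*112 = 56/1241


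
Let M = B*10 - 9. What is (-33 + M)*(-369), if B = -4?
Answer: 30258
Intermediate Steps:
M = -49 (M = -4*10 - 9 = -40 - 9 = -49)
(-33 + M)*(-369) = (-33 - 49)*(-369) = -82*(-369) = 30258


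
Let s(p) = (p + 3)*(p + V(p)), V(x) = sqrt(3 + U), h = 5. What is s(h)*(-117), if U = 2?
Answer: -4680 - 936*sqrt(5) ≈ -6773.0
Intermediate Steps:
V(x) = sqrt(5) (V(x) = sqrt(3 + 2) = sqrt(5))
s(p) = (3 + p)*(p + sqrt(5)) (s(p) = (p + 3)*(p + sqrt(5)) = (3 + p)*(p + sqrt(5)))
s(h)*(-117) = (5**2 + 3*5 + 3*sqrt(5) + 5*sqrt(5))*(-117) = (25 + 15 + 3*sqrt(5) + 5*sqrt(5))*(-117) = (40 + 8*sqrt(5))*(-117) = -4680 - 936*sqrt(5)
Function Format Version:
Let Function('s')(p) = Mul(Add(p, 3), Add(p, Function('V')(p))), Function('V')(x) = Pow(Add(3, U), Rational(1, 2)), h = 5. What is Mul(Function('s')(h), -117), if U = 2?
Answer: Add(-4680, Mul(-936, Pow(5, Rational(1, 2)))) ≈ -6773.0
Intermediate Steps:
Function('V')(x) = Pow(5, Rational(1, 2)) (Function('V')(x) = Pow(Add(3, 2), Rational(1, 2)) = Pow(5, Rational(1, 2)))
Function('s')(p) = Mul(Add(3, p), Add(p, Pow(5, Rational(1, 2)))) (Function('s')(p) = Mul(Add(p, 3), Add(p, Pow(5, Rational(1, 2)))) = Mul(Add(3, p), Add(p, Pow(5, Rational(1, 2)))))
Mul(Function('s')(h), -117) = Mul(Add(Pow(5, 2), Mul(3, 5), Mul(3, Pow(5, Rational(1, 2))), Mul(5, Pow(5, Rational(1, 2)))), -117) = Mul(Add(25, 15, Mul(3, Pow(5, Rational(1, 2))), Mul(5, Pow(5, Rational(1, 2)))), -117) = Mul(Add(40, Mul(8, Pow(5, Rational(1, 2)))), -117) = Add(-4680, Mul(-936, Pow(5, Rational(1, 2))))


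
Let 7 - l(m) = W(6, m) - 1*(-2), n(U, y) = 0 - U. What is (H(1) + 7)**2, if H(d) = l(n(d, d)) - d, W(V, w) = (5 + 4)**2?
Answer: 4900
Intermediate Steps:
n(U, y) = -U
W(V, w) = 81 (W(V, w) = 9**2 = 81)
l(m) = -76 (l(m) = 7 - (81 - 1*(-2)) = 7 - (81 + 2) = 7 - 1*83 = 7 - 83 = -76)
H(d) = -76 - d
(H(1) + 7)**2 = ((-76 - 1*1) + 7)**2 = ((-76 - 1) + 7)**2 = (-77 + 7)**2 = (-70)**2 = 4900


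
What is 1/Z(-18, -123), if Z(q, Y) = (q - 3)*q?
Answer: 1/378 ≈ 0.0026455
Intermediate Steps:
Z(q, Y) = q*(-3 + q) (Z(q, Y) = (-3 + q)*q = q*(-3 + q))
1/Z(-18, -123) = 1/(-18*(-3 - 18)) = 1/(-18*(-21)) = 1/378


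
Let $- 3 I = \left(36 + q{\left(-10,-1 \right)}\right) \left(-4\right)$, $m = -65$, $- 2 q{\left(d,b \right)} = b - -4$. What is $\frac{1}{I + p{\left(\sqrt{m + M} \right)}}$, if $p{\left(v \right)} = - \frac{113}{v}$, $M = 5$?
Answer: $\frac{2760}{139729} - \frac{226 i \sqrt{15}}{139729} \approx 0.019753 - 0.0062642 i$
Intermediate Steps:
$q{\left(d,b \right)} = -2 - \frac{b}{2}$ ($q{\left(d,b \right)} = - \frac{b - -4}{2} = - \frac{b + 4}{2} = - \frac{4 + b}{2} = -2 - \frac{b}{2}$)
$I = 46$ ($I = - \frac{\left(36 - \frac{3}{2}\right) \left(-4\right)}{3} = - \frac{\frac{69}{2} \left(-4\right)}{3} = \left(- \frac{1}{3}\right) \left(-138\right) = 46$)
$\frac{1}{I + p{\left(\sqrt{m + M} \right)}} = \frac{1}{46 - \frac{113}{\sqrt{-65 + 5}}} = \frac{1}{46 - \frac{113}{\sqrt{-60}}} = \frac{1}{46 - \frac{113}{2 i \sqrt{15}}} = \frac{1}{46 - 113 \left(- \frac{i \sqrt{15}}{30}\right)} = \frac{1}{46 + \frac{113 i \sqrt{15}}{30}}$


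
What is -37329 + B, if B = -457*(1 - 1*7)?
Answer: -34587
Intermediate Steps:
B = 2742 (B = -457*(1 - 7) = -457*(-6) = 2742)
-37329 + B = -37329 + 2742 = -34587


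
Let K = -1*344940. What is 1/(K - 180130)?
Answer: -1/525070 ≈ -1.9045e-6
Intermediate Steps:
K = -344940
1/(K - 180130) = 1/(-344940 - 180130) = 1/(-525070) = -1/525070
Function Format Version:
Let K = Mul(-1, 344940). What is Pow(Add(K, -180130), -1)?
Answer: Rational(-1, 525070) ≈ -1.9045e-6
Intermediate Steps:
K = -344940
Pow(Add(K, -180130), -1) = Pow(Add(-344940, -180130), -1) = Pow(-525070, -1) = Rational(-1, 525070)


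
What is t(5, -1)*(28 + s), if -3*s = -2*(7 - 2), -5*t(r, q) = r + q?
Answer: -376/15 ≈ -25.067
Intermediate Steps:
t(r, q) = -q/5 - r/5 (t(r, q) = -(r + q)/5 = -(q + r)/5 = -q/5 - r/5)
s = 10/3 (s = -(-2)*(7 - 2)/3 = -(-2)*5/3 = -⅓*(-10) = 10/3 ≈ 3.3333)
t(5, -1)*(28 + s) = (-⅕*(-1) - ⅕*5)*(28 + 10/3) = (⅕ - 1)*(94/3) = -⅘*94/3 = -376/15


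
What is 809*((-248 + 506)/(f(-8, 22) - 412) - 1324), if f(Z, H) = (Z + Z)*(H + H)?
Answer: -199262363/186 ≈ -1.0713e+6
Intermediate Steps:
f(Z, H) = 4*H*Z (f(Z, H) = (2*Z)*(2*H) = 4*H*Z)
809*((-248 + 506)/(f(-8, 22) - 412) - 1324) = 809*((-248 + 506)/(4*22*(-8) - 412) - 1324) = 809*(258/(-704 - 412) - 1324) = 809*(258/(-1116) - 1324) = 809*(258*(-1/1116) - 1324) = 809*(-43/186 - 1324) = 809*(-246307/186) = -199262363/186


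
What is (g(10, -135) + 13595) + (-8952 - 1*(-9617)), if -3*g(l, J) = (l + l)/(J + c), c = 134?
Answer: 42800/3 ≈ 14267.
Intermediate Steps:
g(l, J) = -2*l/(3*(134 + J)) (g(l, J) = -(l + l)/(3*(J + 134)) = -2*l/(3*(134 + J)))
(g(10, -135) + 13595) + (-8952 - 1*(-9617)) = (-2*10/(402 + 3*(-135)) + 13595) + (-8952 - 1*(-9617)) = (-2*10/(402 - 405) + 13595) + (-8952 + 9617) = (-2*10/(-3) + 13595) + 665 = (-2*10*(-1/3) + 13595) + 665 = (20/3 + 13595) + 665 = 40805/3 + 665 = 42800/3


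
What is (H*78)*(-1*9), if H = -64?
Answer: 44928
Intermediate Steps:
(H*78)*(-1*9) = (-64*78)*(-1*9) = -4992*(-9) = 44928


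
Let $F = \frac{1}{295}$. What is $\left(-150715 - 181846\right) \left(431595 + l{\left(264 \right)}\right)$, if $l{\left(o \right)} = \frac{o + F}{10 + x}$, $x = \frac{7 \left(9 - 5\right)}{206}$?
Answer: $- \frac{44207549842437923}{307980} \approx -1.4354 \cdot 10^{11}$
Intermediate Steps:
$F = \frac{1}{295} \approx 0.0033898$
$x = \frac{14}{103}$ ($x = 7 \cdot 4 \cdot \frac{1}{206} = 28 \cdot \frac{1}{206} = \frac{14}{103} \approx 0.13592$)
$l{\left(o \right)} = \frac{103}{307980} + \frac{103 o}{1044}$ ($l{\left(o \right)} = \frac{o + \frac{1}{295}}{10 + \frac{14}{103}} = \frac{\frac{1}{295} + o}{\frac{1044}{103}} = \left(\frac{1}{295} + o\right) \frac{103}{1044} = \frac{103}{307980} + \frac{103 o}{1044}$)
$\left(-150715 - 181846\right) \left(431595 + l{\left(264 \right)}\right) = \left(-150715 - 181846\right) \left(431595 + \left(\frac{103}{307980} + \frac{103}{1044} \cdot 264\right)\right) = - 332561 \left(431595 + \left(\frac{103}{307980} + \frac{2266}{87}\right)\right) = - 332561 \left(431595 + \frac{8021743}{307980}\right) = \left(-332561\right) \frac{132930649843}{307980} = - \frac{44207549842437923}{307980}$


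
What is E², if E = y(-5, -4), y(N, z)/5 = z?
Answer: 400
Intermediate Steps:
y(N, z) = 5*z
E = -20 (E = 5*(-4) = -20)
E² = (-20)² = 400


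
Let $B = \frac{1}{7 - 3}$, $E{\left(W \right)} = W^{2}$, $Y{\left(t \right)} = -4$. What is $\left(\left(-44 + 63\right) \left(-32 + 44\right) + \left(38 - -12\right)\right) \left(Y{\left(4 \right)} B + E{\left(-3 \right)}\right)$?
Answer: $2224$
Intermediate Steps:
$B = \frac{1}{4} \approx 0.25$
$\left(\left(-44 + 63\right) \left(-32 + 44\right) + \left(38 - -12\right)\right) \left(Y{\left(4 \right)} B + E{\left(-3 \right)}\right) = \left(\left(-44 + 63\right) \left(-32 + 44\right) + \left(38 - -12\right)\right) \left(\left(-4\right) \frac{1}{4} + \left(-3\right)^{2}\right) = \left(19 \cdot 12 + \left(38 + 12\right)\right) \left(-1 + 9\right) = \left(228 + 50\right) 8 = 278 \cdot 8 = 2224$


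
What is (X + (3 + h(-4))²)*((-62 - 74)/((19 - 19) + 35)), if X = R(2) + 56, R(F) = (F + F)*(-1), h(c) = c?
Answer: -7208/35 ≈ -205.94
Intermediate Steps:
R(F) = -2*F (R(F) = (2*F)*(-1) = -2*F)
X = 52 (X = -2*2 + 56 = -4 + 56 = 52)
(X + (3 + h(-4))²)*((-62 - 74)/((19 - 19) + 35)) = (52 + (3 - 4)²)*((-62 - 74)/((19 - 19) + 35)) = (52 + (-1)²)*(-136/(0 + 35)) = (52 + 1)*(-136/35) = 53*(-136*1/35) = 53*(-136/35) = -7208/35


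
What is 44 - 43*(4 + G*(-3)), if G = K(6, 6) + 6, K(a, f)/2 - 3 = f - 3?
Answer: 2194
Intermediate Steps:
K(a, f) = 2*f (K(a, f) = 6 + 2*(f - 3) = 6 + 2*(-3 + f) = 6 + (-6 + 2*f) = 2*f)
G = 18 (G = 2*6 + 6 = 12 + 6 = 18)
44 - 43*(4 + G*(-3)) = 44 - 43*(4 + 18*(-3)) = 44 - 43*(4 - 54) = 44 - 43*(-50) = 44 + 2150 = 2194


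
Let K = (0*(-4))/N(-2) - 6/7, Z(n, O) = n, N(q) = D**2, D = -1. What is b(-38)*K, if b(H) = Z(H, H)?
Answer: 228/7 ≈ 32.571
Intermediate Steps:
N(q) = 1 (N(q) = (-1)**2 = 1)
b(H) = H
K = -6/7 (K = (0*(-4))/1 - 6/7 = 0*1 - 6*1/7 = 0 - 6/7 = -6/7 ≈ -0.85714)
b(-38)*K = -38*(-6/7) = 228/7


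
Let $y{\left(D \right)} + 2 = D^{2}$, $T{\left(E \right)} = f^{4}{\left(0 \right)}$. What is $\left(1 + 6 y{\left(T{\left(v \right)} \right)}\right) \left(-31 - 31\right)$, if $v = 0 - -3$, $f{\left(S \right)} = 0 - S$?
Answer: $682$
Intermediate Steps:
$f{\left(S \right)} = - S$
$v = 3$ ($v = 0 + 3 = 3$)
$T{\left(E \right)} = 0$ ($T{\left(E \right)} = \left(\left(-1\right) 0\right)^{4} = 0^{4} = 0$)
$y{\left(D \right)} = -2 + D^{2}$
$\left(1 + 6 y{\left(T{\left(v \right)} \right)}\right) \left(-31 - 31\right) = \left(1 + 6 \left(-2 + 0^{2}\right)\right) \left(-31 - 31\right) = \left(1 + 6 \left(-2 + 0\right)\right) \left(-62\right) = \left(1 + 6 \left(-2\right)\right) \left(-62\right) = \left(1 - 12\right) \left(-62\right) = \left(-11\right) \left(-62\right) = 682$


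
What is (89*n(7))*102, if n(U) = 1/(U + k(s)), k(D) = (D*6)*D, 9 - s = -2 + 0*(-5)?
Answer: 9078/733 ≈ 12.385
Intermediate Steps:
s = 11 (s = 9 - (-2 + 0*(-5)) = 9 - (-2 + 0) = 9 - 1*(-2) = 9 + 2 = 11)
k(D) = 6*D² (k(D) = (6*D)*D = 6*D²)
n(U) = 1/(726 + U) (n(U) = 1/(U + 6*11²) = 1/(U + 6*121) = 1/(U + 726) = 1/(726 + U))
(89*n(7))*102 = (89/(726 + 7))*102 = (89/733)*102 = 9078/733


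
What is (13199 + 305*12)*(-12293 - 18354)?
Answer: -516677773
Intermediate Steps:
(13199 + 305*12)*(-12293 - 18354) = (13199 + 3660)*(-30647) = 16859*(-30647) = -516677773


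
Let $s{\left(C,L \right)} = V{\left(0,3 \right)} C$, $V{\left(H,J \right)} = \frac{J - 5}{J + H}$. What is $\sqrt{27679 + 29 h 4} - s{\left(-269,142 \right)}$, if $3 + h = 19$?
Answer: $- \frac{538}{3} + \sqrt{29535} \approx -7.4758$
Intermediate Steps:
$h = 16$ ($h = -3 + 19 = 16$)
$V{\left(H,J \right)} = \frac{-5 + J}{H + J}$
$s{\left(C,L \right)} = - \frac{2 C}{3}$ ($s{\left(C,L \right)} = \frac{-5 + 3}{0 + 3} C = \frac{1}{3} \left(-2\right) C = - \frac{2 C}{3}$)
$\sqrt{27679 + 29 h 4} - s{\left(-269,142 \right)} = \sqrt{27679 + 29 \cdot 16 \cdot 4} - \left(- \frac{2}{3}\right) \left(-269\right) = \sqrt{27679 + 464 \cdot 4} - \frac{538}{3} = \sqrt{27679 + 1856} - \frac{538}{3} = \sqrt{29535} - \frac{538}{3} = - \frac{538}{3} + \sqrt{29535}$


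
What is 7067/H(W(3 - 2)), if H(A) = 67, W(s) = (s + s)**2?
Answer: 7067/67 ≈ 105.48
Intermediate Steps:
W(s) = 4*s**2 (W(s) = (2*s)**2 = 4*s**2)
7067/H(W(3 - 2)) = 7067/67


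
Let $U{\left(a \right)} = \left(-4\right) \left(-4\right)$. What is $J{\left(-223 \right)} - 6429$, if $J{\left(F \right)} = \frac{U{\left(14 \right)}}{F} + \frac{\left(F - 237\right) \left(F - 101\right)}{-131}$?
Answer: $- \frac{221048393}{29213} \approx -7566.8$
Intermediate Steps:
$U{\left(a \right)} = 16$
$J{\left(F \right)} = \frac{16}{F} - \frac{\left(-237 + F\right) \left(-101 + F\right)}{131}$ ($J{\left(F \right)} = \frac{16}{F} + \frac{\left(F - 237\right) \left(F - 101\right)}{-131} = \frac{16}{F} + \left(-237 + F\right) \left(-101 + F\right) \left(- \frac{1}{131}\right) = \frac{16}{F} - \frac{\left(-237 + F\right) \left(-101 + F\right)}{131}$)
$J{\left(-223 \right)} - 6429 = \frac{2096 - - 223 \left(23937 + \left(-223\right)^{2} - -75374\right)}{131 \left(-223\right)} - 6429 = \frac{1}{131} \left(- \frac{1}{223}\right) \left(2096 - - 223 \left(23937 + 49729 + 75374\right)\right) - 6429 = \frac{1}{131} \left(- \frac{1}{223}\right) \left(2096 - \left(-223\right) 149040\right) - 6429 = \frac{1}{131} \left(- \frac{1}{223}\right) \left(2096 + 33235920\right) - 6429 = \frac{1}{131} \left(- \frac{1}{223}\right) 33238016 - 6429 = - \frac{33238016}{29213} - 6429 = - \frac{221048393}{29213}$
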